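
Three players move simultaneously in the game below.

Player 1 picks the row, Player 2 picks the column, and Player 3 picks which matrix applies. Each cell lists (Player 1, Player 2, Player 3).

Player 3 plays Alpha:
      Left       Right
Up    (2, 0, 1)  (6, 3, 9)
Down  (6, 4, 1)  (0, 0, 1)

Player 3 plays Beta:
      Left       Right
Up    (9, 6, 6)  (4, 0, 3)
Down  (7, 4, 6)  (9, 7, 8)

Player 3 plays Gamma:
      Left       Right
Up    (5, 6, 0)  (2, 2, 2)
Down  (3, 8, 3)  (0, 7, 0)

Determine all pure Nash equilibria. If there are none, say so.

(Up, Left, Beta) and (Up, Right, Alpha) and (Down, Right, Beta)

Player 1 against (Left, Alpha): payoffs 2, 6 → best response Down.
Player 1 against (Left, Beta): payoffs 9, 7 → best response Up.
Player 1 against (Left, Gamma): payoffs 5, 3 → best response Up.
Player 1 against (Right, Alpha): payoffs 6, 0 → best response Up.
Player 1 against (Right, Beta): payoffs 4, 9 → best response Down.
Player 1 against (Right, Gamma): payoffs 2, 0 → best response Up.
Player 2 against (Up, Alpha): payoffs 0, 3 → best response Right.
Player 2 against (Up, Beta): payoffs 6, 0 → best response Left.
Player 2 against (Up, Gamma): payoffs 6, 2 → best response Left.
Player 2 against (Down, Alpha): payoffs 4, 0 → best response Left.
Player 2 against (Down, Beta): payoffs 4, 7 → best response Right.
Player 2 against (Down, Gamma): payoffs 8, 7 → best response Left.
Player 3 against (Up, Left): payoffs 1, 6, 0 → best response Beta.
Player 3 against (Up, Right): payoffs 9, 3, 2 → best response Alpha.
Player 3 against (Down, Left): payoffs 1, 6, 3 → best response Beta.
Player 3 against (Down, Right): payoffs 1, 8, 0 → best response Beta.
Mutual best responses: (Up, Left, Beta); (Up, Right, Alpha); (Down, Right, Beta).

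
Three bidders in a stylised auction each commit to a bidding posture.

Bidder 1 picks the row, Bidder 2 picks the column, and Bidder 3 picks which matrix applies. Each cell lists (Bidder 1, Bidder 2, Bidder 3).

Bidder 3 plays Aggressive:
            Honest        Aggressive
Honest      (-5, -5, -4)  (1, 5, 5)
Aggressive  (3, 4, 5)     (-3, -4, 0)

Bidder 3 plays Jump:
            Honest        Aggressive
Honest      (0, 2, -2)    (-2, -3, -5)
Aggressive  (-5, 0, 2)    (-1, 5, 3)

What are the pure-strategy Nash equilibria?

(Honest, Honest, Jump), (Honest, Aggressive, Aggressive), (Aggressive, Honest, Aggressive), (Aggressive, Aggressive, Jump)

For each player, find the best response to each opponent profile; mutual best responses are the pure NE.
Bidder 1 against (Honest, Aggressive): payoffs -5, 3 → best response Aggressive.
Bidder 1 against (Honest, Jump): payoffs 0, -5 → best response Honest.
Bidder 1 against (Aggressive, Aggressive): payoffs 1, -3 → best response Honest.
Bidder 1 against (Aggressive, Jump): payoffs -2, -1 → best response Aggressive.
Bidder 2 against (Honest, Aggressive): payoffs -5, 5 → best response Aggressive.
Bidder 2 against (Honest, Jump): payoffs 2, -3 → best response Honest.
Bidder 2 against (Aggressive, Aggressive): payoffs 4, -4 → best response Honest.
Bidder 2 against (Aggressive, Jump): payoffs 0, 5 → best response Aggressive.
Bidder 3 against (Honest, Honest): payoffs -4, -2 → best response Jump.
Bidder 3 against (Honest, Aggressive): payoffs 5, -5 → best response Aggressive.
Bidder 3 against (Aggressive, Honest): payoffs 5, 2 → best response Aggressive.
Bidder 3 against (Aggressive, Aggressive): payoffs 0, 3 → best response Jump.
Mutual best responses: (Honest, Honest, Jump); (Honest, Aggressive, Aggressive); (Aggressive, Honest, Aggressive); (Aggressive, Aggressive, Jump).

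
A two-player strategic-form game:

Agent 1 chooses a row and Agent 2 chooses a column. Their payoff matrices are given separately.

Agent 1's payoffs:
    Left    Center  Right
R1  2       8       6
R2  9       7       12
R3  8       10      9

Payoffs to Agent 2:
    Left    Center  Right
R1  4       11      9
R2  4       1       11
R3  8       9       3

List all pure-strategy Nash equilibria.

Mark each player's best response to every combination of opponents' strategies; a profile where every player is best-responding is a pure Nash equilibrium.
Agent 1 against Left: payoffs 2, 9, 8 → best response R2.
Agent 1 against Center: payoffs 8, 7, 10 → best response R3.
Agent 1 against Right: payoffs 6, 12, 9 → best response R2.
Agent 2 against R1: payoffs 4, 11, 9 → best response Center.
Agent 2 against R2: payoffs 4, 1, 11 → best response Right.
Agent 2 against R3: payoffs 8, 9, 3 → best response Center.
Mutual best responses: (R2, Right); (R3, Center).

(R2, Right), (R3, Center)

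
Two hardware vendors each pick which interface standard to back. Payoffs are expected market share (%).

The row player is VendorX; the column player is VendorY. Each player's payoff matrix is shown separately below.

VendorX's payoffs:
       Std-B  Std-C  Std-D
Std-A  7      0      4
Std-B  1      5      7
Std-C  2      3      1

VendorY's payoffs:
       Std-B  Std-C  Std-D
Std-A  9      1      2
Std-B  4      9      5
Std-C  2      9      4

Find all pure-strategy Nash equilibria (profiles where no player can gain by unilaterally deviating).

The pure Nash equilibria are (Std-A, Std-B) and (Std-B, Std-C).

(Std-A, Std-B): VendorX gets 7, best alternative 2; VendorY gets 9, best alternative 2. No profitable deviation — NE.
(Std-A, Std-C): VendorX can switch to Std-B (0 → 5). Not NE.
(Std-A, Std-D): VendorX can switch to Std-B (4 → 7). Not NE.
(Std-B, Std-B): VendorX can switch to Std-A (1 → 7). Not NE.
(Std-B, Std-C): VendorX gets 5, best alternative 3; VendorY gets 9, best alternative 5. No profitable deviation — NE.
(Std-B, Std-D): VendorY can switch to Std-C (5 → 9). Not NE.
(Std-C, Std-B): VendorX can switch to Std-A (2 → 7). Not NE.
(Std-C, Std-C): VendorX can switch to Std-B (3 → 5). Not NE.
(Std-C, Std-D): VendorX can switch to Std-A (1 → 4). Not NE.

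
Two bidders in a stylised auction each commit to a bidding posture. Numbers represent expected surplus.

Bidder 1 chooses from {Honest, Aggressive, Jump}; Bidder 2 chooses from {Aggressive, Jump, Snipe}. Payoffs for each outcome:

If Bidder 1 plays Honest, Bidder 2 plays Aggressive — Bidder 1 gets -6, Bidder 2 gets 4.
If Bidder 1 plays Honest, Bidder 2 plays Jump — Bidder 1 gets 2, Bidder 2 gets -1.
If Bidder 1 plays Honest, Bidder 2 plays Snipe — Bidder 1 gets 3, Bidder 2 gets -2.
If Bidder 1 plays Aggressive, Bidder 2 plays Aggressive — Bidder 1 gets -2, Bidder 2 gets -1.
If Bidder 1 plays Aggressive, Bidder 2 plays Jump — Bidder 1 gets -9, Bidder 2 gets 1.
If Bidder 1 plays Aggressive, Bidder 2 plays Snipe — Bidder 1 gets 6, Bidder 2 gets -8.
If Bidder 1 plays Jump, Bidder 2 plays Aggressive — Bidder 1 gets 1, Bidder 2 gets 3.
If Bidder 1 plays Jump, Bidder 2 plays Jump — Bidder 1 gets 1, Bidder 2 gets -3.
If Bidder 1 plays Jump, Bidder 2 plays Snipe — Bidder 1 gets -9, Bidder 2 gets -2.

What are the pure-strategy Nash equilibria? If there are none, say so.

The unique pure-strategy Nash equilibrium is (Jump, Aggressive).

For each strategy profile, look for a profitable unilateral deviation.
(Honest, Aggressive): Bidder 1 can switch to Aggressive (-6 → -2). Not NE.
(Honest, Jump): Bidder 2 can switch to Aggressive (-1 → 4). Not NE.
(Honest, Snipe): Bidder 1 can switch to Aggressive (3 → 6). Not NE.
(Aggressive, Aggressive): Bidder 1 can switch to Jump (-2 → 1). Not NE.
(Aggressive, Jump): Bidder 1 can switch to Honest (-9 → 2). Not NE.
(Aggressive, Snipe): Bidder 2 can switch to Aggressive (-8 → -1). Not NE.
(Jump, Aggressive): Bidder 1 gets 1, best alternative -2; Bidder 2 gets 3, best alternative -2. No profitable deviation — NE.
(Jump, Jump): Bidder 1 can switch to Honest (1 → 2). Not NE.
(Jump, Snipe): Bidder 1 can switch to Honest (-9 → 3). Not NE.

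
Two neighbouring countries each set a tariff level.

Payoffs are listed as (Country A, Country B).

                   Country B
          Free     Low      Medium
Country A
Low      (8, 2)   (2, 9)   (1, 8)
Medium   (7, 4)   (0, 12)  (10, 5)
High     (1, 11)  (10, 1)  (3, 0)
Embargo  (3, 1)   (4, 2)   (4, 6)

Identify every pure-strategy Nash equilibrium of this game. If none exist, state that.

This game has no pure Nash equilibrium.

Country A against Free: payoffs 8, 7, 1, 3 → best response Low.
Country A against Low: payoffs 2, 0, 10, 4 → best response High.
Country A against Medium: payoffs 1, 10, 3, 4 → best response Medium.
Country B against Low: payoffs 2, 9, 8 → best response Low.
Country B against Medium: payoffs 4, 12, 5 → best response Low.
Country B against High: payoffs 11, 1, 0 → best response Free.
Country B against Embargo: payoffs 1, 2, 6 → best response Medium.
No profile is a mutual best response for all players.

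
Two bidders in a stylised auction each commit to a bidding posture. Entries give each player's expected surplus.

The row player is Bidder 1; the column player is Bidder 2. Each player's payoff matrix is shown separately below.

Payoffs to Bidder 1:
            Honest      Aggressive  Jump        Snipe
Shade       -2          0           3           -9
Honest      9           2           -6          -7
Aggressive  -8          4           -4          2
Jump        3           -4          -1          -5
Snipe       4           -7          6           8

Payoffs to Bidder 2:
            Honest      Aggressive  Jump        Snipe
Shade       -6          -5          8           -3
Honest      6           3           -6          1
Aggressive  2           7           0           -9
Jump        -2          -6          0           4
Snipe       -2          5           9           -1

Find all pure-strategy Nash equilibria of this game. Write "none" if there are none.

Pure-strategy Nash equilibria: (Honest, Honest), (Aggressive, Aggressive), (Snipe, Jump)

Bidder 1 against Honest: payoffs -2, 9, -8, 3, 4 → best response Honest.
Bidder 1 against Aggressive: payoffs 0, 2, 4, -4, -7 → best response Aggressive.
Bidder 1 against Jump: payoffs 3, -6, -4, -1, 6 → best response Snipe.
Bidder 1 against Snipe: payoffs -9, -7, 2, -5, 8 → best response Snipe.
Bidder 2 against Shade: payoffs -6, -5, 8, -3 → best response Jump.
Bidder 2 against Honest: payoffs 6, 3, -6, 1 → best response Honest.
Bidder 2 against Aggressive: payoffs 2, 7, 0, -9 → best response Aggressive.
Bidder 2 against Jump: payoffs -2, -6, 0, 4 → best response Snipe.
Bidder 2 against Snipe: payoffs -2, 5, 9, -1 → best response Jump.
Mutual best responses: (Honest, Honest); (Aggressive, Aggressive); (Snipe, Jump).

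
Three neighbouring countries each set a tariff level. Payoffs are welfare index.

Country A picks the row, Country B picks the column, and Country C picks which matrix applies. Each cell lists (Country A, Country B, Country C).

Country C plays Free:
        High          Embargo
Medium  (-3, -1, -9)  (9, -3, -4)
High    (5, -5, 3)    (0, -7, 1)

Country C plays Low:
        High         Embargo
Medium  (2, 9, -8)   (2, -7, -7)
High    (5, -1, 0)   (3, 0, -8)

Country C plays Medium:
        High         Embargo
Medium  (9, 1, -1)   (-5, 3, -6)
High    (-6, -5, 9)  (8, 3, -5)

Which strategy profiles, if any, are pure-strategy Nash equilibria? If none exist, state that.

This game has no pure Nash equilibrium.

Mark each player's best response to every combination of opponents' strategies; a profile where every player is best-responding is a pure Nash equilibrium.
Country A against (High, Free): payoffs -3, 5 → best response High.
Country A against (High, Low): payoffs 2, 5 → best response High.
Country A against (High, Medium): payoffs 9, -6 → best response Medium.
Country A against (Embargo, Free): payoffs 9, 0 → best response Medium.
Country A against (Embargo, Low): payoffs 2, 3 → best response High.
Country A against (Embargo, Medium): payoffs -5, 8 → best response High.
Country B against (Medium, Free): payoffs -1, -3 → best response High.
Country B against (Medium, Low): payoffs 9, -7 → best response High.
Country B against (Medium, Medium): payoffs 1, 3 → best response Embargo.
Country B against (High, Free): payoffs -5, -7 → best response High.
Country B against (High, Low): payoffs -1, 0 → best response Embargo.
Country B against (High, Medium): payoffs -5, 3 → best response Embargo.
Country C against (Medium, High): payoffs -9, -8, -1 → best response Medium.
Country C against (Medium, Embargo): payoffs -4, -7, -6 → best response Free.
Country C against (High, High): payoffs 3, 0, 9 → best response Medium.
Country C against (High, Embargo): payoffs 1, -8, -5 → best response Free.
No profile is a mutual best response for all players.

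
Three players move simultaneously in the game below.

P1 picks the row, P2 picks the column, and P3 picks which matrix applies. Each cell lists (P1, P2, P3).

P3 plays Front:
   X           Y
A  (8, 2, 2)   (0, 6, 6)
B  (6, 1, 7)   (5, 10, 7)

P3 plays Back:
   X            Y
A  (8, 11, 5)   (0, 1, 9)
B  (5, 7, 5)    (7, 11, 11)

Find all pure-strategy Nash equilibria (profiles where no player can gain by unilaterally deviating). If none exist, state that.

Pure-strategy Nash equilibria: (A, X, Back), (B, Y, Back)

(A, X, Front): P2 can switch to Y (2 → 6). Not NE.
(A, X, Back): P1 gets 8, best alternative 5; P2 gets 11, best alternative 1; P3 gets 5, best alternative 2. No profitable deviation — NE.
(A, Y, Front): P1 can switch to B (0 → 5). Not NE.
(A, Y, Back): P1 can switch to B (0 → 7). Not NE.
(B, X, Front): P1 can switch to A (6 → 8). Not NE.
(B, X, Back): P1 can switch to A (5 → 8). Not NE.
(B, Y, Front): P3 can switch to Back (7 → 11). Not NE.
(B, Y, Back): P1 gets 7, best alternative 0; P2 gets 11, best alternative 7; P3 gets 11, best alternative 7. No profitable deviation — NE.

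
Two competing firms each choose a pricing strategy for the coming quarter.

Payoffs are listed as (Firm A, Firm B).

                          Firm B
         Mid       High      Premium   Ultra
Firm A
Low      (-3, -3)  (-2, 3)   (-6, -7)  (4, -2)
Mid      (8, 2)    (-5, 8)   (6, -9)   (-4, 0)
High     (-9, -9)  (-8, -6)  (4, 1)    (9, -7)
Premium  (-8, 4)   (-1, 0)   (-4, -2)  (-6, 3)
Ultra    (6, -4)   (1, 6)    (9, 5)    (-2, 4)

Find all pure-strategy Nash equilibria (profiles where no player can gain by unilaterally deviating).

(Ultra, High)

Check each profile: it is a Nash equilibrium iff no player can strictly gain by switching unilaterally.
(Low, Mid): Firm A can switch to Mid (-3 → 8). Not NE.
(Low, High): Firm A can switch to Premium (-2 → -1). Not NE.
(Low, Premium): Firm A can switch to Mid (-6 → 6). Not NE.
(Low, Ultra): Firm A can switch to High (4 → 9). Not NE.
(Mid, Mid): Firm B can switch to High (2 → 8). Not NE.
(Mid, High): Firm A can switch to Low (-5 → -2). Not NE.
(Mid, Premium): Firm A can switch to Ultra (6 → 9). Not NE.
(Mid, Ultra): Firm A can switch to Low (-4 → 4). Not NE.
(Ultra, High): Firm A gets 1, best alternative -1; Firm B gets 6, best alternative 5. No profitable deviation — NE.
(The remaining 11 profiles each have a profitable deviation by the same check.)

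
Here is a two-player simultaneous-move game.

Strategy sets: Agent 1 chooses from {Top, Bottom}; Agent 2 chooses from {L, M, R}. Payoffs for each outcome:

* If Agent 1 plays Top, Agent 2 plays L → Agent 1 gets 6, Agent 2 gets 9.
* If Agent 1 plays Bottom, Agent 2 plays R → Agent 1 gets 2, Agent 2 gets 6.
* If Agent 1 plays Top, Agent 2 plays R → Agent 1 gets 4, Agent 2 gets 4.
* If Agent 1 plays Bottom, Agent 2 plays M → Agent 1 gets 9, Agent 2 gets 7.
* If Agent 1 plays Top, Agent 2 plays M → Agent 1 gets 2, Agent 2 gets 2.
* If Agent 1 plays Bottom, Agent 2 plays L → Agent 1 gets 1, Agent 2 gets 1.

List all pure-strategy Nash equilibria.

Mark each player's best response to every combination of opponents' strategies; a profile where every player is best-responding is a pure Nash equilibrium.
Agent 1 against L: payoffs 6, 1 → best response Top.
Agent 1 against M: payoffs 2, 9 → best response Bottom.
Agent 1 against R: payoffs 4, 2 → best response Top.
Agent 2 against Top: payoffs 9, 2, 4 → best response L.
Agent 2 against Bottom: payoffs 1, 7, 6 → best response M.
Mutual best responses: (Top, L); (Bottom, M).

The pure Nash equilibria are (Top, L); (Bottom, M).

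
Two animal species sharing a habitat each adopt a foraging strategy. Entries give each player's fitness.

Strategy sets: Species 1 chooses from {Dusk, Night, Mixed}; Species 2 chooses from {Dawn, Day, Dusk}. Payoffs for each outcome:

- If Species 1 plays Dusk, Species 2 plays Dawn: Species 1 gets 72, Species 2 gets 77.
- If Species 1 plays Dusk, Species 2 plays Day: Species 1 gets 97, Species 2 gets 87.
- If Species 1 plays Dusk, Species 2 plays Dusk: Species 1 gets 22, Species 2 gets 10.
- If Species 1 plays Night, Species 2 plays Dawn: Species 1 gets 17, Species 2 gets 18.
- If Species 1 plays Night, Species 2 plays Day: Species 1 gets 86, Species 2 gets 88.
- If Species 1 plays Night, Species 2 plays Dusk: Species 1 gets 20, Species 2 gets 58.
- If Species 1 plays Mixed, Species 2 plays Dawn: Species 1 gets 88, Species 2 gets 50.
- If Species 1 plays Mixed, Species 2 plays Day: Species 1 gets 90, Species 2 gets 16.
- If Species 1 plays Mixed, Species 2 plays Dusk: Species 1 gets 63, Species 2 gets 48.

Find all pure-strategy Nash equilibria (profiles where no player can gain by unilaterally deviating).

For each strategy profile, look for a profitable unilateral deviation.
(Dusk, Dawn): Species 1 can switch to Mixed (72 → 88). Not NE.
(Dusk, Day): Species 1 gets 97, best alternative 90; Species 2 gets 87, best alternative 77. No profitable deviation — NE.
(Dusk, Dusk): Species 1 can switch to Mixed (22 → 63). Not NE.
(Night, Dawn): Species 1 can switch to Dusk (17 → 72). Not NE.
(Night, Day): Species 1 can switch to Dusk (86 → 97). Not NE.
(Night, Dusk): Species 1 can switch to Dusk (20 → 22). Not NE.
(Mixed, Dawn): Species 1 gets 88, best alternative 72; Species 2 gets 50, best alternative 48. No profitable deviation — NE.
(Mixed, Day): Species 1 can switch to Dusk (90 → 97). Not NE.
(Mixed, Dusk): Species 2 can switch to Dawn (48 → 50). Not NE.

Pure-strategy Nash equilibria: (Dusk, Day); (Mixed, Dawn)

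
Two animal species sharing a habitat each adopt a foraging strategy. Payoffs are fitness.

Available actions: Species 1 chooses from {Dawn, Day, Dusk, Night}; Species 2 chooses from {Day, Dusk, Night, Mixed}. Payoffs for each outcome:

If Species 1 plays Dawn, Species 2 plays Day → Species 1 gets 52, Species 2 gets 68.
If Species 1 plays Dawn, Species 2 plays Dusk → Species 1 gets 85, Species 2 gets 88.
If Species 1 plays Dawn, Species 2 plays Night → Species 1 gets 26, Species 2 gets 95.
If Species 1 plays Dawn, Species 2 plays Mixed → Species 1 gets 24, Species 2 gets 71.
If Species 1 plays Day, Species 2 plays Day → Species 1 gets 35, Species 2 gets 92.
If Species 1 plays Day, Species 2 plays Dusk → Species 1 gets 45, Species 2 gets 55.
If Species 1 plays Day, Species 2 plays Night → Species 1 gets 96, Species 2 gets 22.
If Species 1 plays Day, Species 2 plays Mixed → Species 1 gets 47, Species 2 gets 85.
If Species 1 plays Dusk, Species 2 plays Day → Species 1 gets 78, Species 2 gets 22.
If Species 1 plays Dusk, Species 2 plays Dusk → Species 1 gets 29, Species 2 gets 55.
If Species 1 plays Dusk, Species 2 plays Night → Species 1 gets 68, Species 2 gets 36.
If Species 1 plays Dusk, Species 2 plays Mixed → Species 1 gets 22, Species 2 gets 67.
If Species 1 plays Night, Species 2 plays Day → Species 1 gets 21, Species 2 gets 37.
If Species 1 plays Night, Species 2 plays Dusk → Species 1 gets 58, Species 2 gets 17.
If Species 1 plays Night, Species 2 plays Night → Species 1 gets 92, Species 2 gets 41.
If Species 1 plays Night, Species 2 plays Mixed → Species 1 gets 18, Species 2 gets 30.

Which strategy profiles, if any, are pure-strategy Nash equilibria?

This game has no pure Nash equilibrium.

Mark each player's best response to every combination of opponents' strategies; a profile where every player is best-responding is a pure Nash equilibrium.
Species 1 against Day: payoffs 52, 35, 78, 21 → best response Dusk.
Species 1 against Dusk: payoffs 85, 45, 29, 58 → best response Dawn.
Species 1 against Night: payoffs 26, 96, 68, 92 → best response Day.
Species 1 against Mixed: payoffs 24, 47, 22, 18 → best response Day.
Species 2 against Dawn: payoffs 68, 88, 95, 71 → best response Night.
Species 2 against Day: payoffs 92, 55, 22, 85 → best response Day.
Species 2 against Dusk: payoffs 22, 55, 36, 67 → best response Mixed.
Species 2 against Night: payoffs 37, 17, 41, 30 → best response Night.
No profile is a mutual best response for all players.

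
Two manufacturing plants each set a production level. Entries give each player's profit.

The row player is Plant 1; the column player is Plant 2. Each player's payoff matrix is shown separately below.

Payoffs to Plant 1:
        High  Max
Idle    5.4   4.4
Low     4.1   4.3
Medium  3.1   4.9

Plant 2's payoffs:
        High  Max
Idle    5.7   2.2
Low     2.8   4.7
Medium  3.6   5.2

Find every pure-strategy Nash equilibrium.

Plant 1 against High: payoffs 5.4, 4.1, 3.1 → best response Idle.
Plant 1 against Max: payoffs 4.4, 4.3, 4.9 → best response Medium.
Plant 2 against Idle: payoffs 5.7, 2.2 → best response High.
Plant 2 against Low: payoffs 2.8, 4.7 → best response Max.
Plant 2 against Medium: payoffs 3.6, 5.2 → best response Max.
Mutual best responses: (Idle, High); (Medium, Max).

(Idle, High); (Medium, Max)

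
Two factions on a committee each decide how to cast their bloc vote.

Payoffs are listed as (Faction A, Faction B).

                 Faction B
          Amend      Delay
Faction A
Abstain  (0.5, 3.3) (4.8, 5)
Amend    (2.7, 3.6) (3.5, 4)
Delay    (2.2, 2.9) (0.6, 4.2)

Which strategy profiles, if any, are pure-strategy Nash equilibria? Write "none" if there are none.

Faction A against Amend: payoffs 0.5, 2.7, 2.2 → best response Amend.
Faction A against Delay: payoffs 4.8, 3.5, 0.6 → best response Abstain.
Faction B against Abstain: payoffs 3.3, 5 → best response Delay.
Faction B against Amend: payoffs 3.6, 4 → best response Delay.
Faction B against Delay: payoffs 2.9, 4.2 → best response Delay.
Mutual best responses: (Abstain, Delay).

The unique pure-strategy Nash equilibrium is (Abstain, Delay).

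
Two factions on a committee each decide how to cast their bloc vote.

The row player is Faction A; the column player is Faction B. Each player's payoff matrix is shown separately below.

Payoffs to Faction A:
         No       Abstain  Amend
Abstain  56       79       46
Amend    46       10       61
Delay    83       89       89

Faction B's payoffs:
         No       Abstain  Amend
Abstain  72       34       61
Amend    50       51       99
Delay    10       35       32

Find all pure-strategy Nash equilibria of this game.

(Abstain, No): Faction A can switch to Delay (56 → 83). Not NE.
(Abstain, Abstain): Faction A can switch to Delay (79 → 89). Not NE.
(Abstain, Amend): Faction A can switch to Amend (46 → 61). Not NE.
(Amend, No): Faction A can switch to Abstain (46 → 56). Not NE.
(Amend, Abstain): Faction A can switch to Abstain (10 → 79). Not NE.
(Amend, Amend): Faction A can switch to Delay (61 → 89). Not NE.
(Delay, No): Faction B can switch to Abstain (10 → 35). Not NE.
(Delay, Abstain): Faction A gets 89, best alternative 79; Faction B gets 35, best alternative 32. No profitable deviation — NE.
(Delay, Amend): Faction B can switch to Abstain (32 → 35). Not NE.

The unique pure-strategy Nash equilibrium is (Delay, Abstain).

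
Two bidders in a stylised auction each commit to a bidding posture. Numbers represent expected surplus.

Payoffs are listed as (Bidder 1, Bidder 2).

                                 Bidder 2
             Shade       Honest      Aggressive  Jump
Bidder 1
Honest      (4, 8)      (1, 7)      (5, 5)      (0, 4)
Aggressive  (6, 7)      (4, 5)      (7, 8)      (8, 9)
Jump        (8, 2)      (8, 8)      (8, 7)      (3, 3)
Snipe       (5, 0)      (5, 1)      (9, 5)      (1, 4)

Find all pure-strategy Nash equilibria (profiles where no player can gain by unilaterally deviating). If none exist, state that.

Bidder 1 against Shade: payoffs 4, 6, 8, 5 → best response Jump.
Bidder 1 against Honest: payoffs 1, 4, 8, 5 → best response Jump.
Bidder 1 against Aggressive: payoffs 5, 7, 8, 9 → best response Snipe.
Bidder 1 against Jump: payoffs 0, 8, 3, 1 → best response Aggressive.
Bidder 2 against Honest: payoffs 8, 7, 5, 4 → best response Shade.
Bidder 2 against Aggressive: payoffs 7, 5, 8, 9 → best response Jump.
Bidder 2 against Jump: payoffs 2, 8, 7, 3 → best response Honest.
Bidder 2 against Snipe: payoffs 0, 1, 5, 4 → best response Aggressive.
Mutual best responses: (Aggressive, Jump); (Jump, Honest); (Snipe, Aggressive).

(Aggressive, Jump); (Jump, Honest); (Snipe, Aggressive)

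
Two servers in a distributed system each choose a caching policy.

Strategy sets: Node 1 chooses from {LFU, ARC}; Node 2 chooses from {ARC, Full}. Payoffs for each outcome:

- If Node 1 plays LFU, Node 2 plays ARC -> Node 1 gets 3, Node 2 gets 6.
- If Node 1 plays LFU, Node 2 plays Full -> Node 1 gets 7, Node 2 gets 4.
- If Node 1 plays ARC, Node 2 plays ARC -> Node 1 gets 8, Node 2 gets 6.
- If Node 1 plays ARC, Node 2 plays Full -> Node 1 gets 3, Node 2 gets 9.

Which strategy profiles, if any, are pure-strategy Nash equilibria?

(LFU, ARC): Node 1 can switch to ARC (3 → 8). Not NE.
(LFU, Full): Node 2 can switch to ARC (4 → 6). Not NE.
(ARC, ARC): Node 2 can switch to Full (6 → 9). Not NE.
(ARC, Full): Node 1 can switch to LFU (3 → 7). Not NE.

No pure-strategy Nash equilibrium.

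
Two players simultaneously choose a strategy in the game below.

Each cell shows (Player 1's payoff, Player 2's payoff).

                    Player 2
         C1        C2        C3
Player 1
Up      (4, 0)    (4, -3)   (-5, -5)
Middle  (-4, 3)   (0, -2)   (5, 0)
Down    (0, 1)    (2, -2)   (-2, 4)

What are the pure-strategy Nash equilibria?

Player 1 against C1: payoffs 4, -4, 0 → best response Up.
Player 1 against C2: payoffs 4, 0, 2 → best response Up.
Player 1 against C3: payoffs -5, 5, -2 → best response Middle.
Player 2 against Up: payoffs 0, -3, -5 → best response C1.
Player 2 against Middle: payoffs 3, -2, 0 → best response C1.
Player 2 against Down: payoffs 1, -2, 4 → best response C3.
Mutual best responses: (Up, C1).

(Up, C1)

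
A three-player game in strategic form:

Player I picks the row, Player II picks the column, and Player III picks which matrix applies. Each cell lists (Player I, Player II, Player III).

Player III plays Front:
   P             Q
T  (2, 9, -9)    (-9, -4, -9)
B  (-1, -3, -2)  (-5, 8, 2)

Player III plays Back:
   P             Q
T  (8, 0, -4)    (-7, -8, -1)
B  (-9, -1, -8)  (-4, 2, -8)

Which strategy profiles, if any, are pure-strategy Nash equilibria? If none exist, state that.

(T, P, Front): Player III can switch to Back (-9 → -4). Not NE.
(T, P, Back): Player I gets 8, best alternative -9; Player II gets 0, best alternative -8; Player III gets -4, best alternative -9. No profitable deviation — NE.
(T, Q, Front): Player I can switch to B (-9 → -5). Not NE.
(T, Q, Back): Player I can switch to B (-7 → -4). Not NE.
(B, P, Front): Player I can switch to T (-1 → 2). Not NE.
(B, P, Back): Player I can switch to T (-9 → 8). Not NE.
(B, Q, Front): Player I gets -5, best alternative -9; Player II gets 8, best alternative -3; Player III gets 2, best alternative -8. No profitable deviation — NE.
(B, Q, Back): Player III can switch to Front (-8 → 2). Not NE.

Pure-strategy Nash equilibria: (T, P, Back); (B, Q, Front)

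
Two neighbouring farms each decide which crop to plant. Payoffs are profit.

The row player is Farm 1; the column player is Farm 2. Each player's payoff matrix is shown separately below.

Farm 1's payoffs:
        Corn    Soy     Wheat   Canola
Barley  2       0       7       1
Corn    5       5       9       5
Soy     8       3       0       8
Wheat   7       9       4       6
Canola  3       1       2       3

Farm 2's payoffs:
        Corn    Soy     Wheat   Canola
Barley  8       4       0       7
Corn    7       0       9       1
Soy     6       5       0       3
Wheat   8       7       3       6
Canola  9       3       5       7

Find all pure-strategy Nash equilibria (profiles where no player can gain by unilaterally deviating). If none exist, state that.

Farm 1 against Corn: payoffs 2, 5, 8, 7, 3 → best response Soy.
Farm 1 against Soy: payoffs 0, 5, 3, 9, 1 → best response Wheat.
Farm 1 against Wheat: payoffs 7, 9, 0, 4, 2 → best response Corn.
Farm 1 against Canola: payoffs 1, 5, 8, 6, 3 → best response Soy.
Farm 2 against Barley: payoffs 8, 4, 0, 7 → best response Corn.
Farm 2 against Corn: payoffs 7, 0, 9, 1 → best response Wheat.
Farm 2 against Soy: payoffs 6, 5, 0, 3 → best response Corn.
Farm 2 against Wheat: payoffs 8, 7, 3, 6 → best response Corn.
Farm 2 against Canola: payoffs 9, 3, 5, 7 → best response Corn.
Mutual best responses: (Corn, Wheat); (Soy, Corn).

(Corn, Wheat); (Soy, Corn)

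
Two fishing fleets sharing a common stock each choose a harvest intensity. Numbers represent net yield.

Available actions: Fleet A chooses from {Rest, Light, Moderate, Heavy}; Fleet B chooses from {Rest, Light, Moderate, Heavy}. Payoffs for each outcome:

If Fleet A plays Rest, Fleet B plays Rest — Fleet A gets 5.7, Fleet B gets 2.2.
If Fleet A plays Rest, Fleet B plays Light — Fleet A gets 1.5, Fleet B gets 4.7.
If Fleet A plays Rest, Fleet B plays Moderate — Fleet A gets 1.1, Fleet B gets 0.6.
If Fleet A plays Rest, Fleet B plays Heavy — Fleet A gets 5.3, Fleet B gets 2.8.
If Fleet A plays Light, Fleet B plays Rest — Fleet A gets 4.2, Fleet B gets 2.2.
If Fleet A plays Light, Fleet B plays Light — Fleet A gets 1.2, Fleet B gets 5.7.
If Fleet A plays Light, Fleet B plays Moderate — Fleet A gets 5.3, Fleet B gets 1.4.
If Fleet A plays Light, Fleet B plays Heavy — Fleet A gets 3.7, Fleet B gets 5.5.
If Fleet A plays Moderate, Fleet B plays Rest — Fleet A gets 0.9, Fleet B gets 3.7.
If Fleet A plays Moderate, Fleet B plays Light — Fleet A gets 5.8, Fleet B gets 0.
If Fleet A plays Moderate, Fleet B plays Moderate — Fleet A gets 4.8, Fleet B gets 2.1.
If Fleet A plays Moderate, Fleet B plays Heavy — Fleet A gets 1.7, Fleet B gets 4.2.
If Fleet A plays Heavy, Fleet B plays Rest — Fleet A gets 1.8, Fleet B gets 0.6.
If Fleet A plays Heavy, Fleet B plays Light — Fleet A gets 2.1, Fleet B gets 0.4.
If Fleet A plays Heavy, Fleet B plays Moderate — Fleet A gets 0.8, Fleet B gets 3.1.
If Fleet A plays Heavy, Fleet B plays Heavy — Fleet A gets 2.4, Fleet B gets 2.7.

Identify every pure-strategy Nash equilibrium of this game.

Mark each player's best response to every combination of opponents' strategies; a profile where every player is best-responding is a pure Nash equilibrium.
Fleet A against Rest: payoffs 5.7, 4.2, 0.9, 1.8 → best response Rest.
Fleet A against Light: payoffs 1.5, 1.2, 5.8, 2.1 → best response Moderate.
Fleet A against Moderate: payoffs 1.1, 5.3, 4.8, 0.8 → best response Light.
Fleet A against Heavy: payoffs 5.3, 3.7, 1.7, 2.4 → best response Rest.
Fleet B against Rest: payoffs 2.2, 4.7, 0.6, 2.8 → best response Light.
Fleet B against Light: payoffs 2.2, 5.7, 1.4, 5.5 → best response Light.
Fleet B against Moderate: payoffs 3.7, 0, 2.1, 4.2 → best response Heavy.
Fleet B against Heavy: payoffs 0.6, 0.4, 3.1, 2.7 → best response Moderate.
No profile is a mutual best response for all players.

none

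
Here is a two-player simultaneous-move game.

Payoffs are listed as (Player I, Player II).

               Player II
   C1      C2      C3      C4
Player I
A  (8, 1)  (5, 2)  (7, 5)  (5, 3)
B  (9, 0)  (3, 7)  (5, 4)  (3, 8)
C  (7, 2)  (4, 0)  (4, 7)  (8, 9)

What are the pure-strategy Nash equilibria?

For each strategy profile, look for a profitable unilateral deviation.
(A, C1): Player I can switch to B (8 → 9). Not NE.
(A, C2): Player II can switch to C3 (2 → 5). Not NE.
(A, C3): Player I gets 7, best alternative 5; Player II gets 5, best alternative 3. No profitable deviation — NE.
(A, C4): Player I can switch to C (5 → 8). Not NE.
(B, C1): Player II can switch to C2 (0 → 7). Not NE.
(B, C2): Player I can switch to A (3 → 5). Not NE.
(B, C3): Player I can switch to A (5 → 7). Not NE.
(B, C4): Player I can switch to A (3 → 5). Not NE.
(C, C1): Player I can switch to A (7 → 8). Not NE.
(C, C4): Player I gets 8, best alternative 5; Player II gets 9, best alternative 7. No profitable deviation — NE.
(The remaining 2 profiles each have a profitable deviation by the same check.)

The pure Nash equilibria are (A, C3), (C, C4).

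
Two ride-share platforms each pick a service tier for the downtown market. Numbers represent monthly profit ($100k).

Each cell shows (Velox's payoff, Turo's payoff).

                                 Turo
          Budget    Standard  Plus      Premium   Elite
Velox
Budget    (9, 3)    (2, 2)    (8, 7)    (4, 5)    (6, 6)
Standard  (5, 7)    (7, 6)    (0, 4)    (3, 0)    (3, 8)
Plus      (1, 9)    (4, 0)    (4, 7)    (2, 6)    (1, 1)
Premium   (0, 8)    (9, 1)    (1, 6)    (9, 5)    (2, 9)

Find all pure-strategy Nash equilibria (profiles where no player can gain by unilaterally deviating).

(Budget, Plus)

Velox against Budget: payoffs 9, 5, 1, 0 → best response Budget.
Velox against Standard: payoffs 2, 7, 4, 9 → best response Premium.
Velox against Plus: payoffs 8, 0, 4, 1 → best response Budget.
Velox against Premium: payoffs 4, 3, 2, 9 → best response Premium.
Velox against Elite: payoffs 6, 3, 1, 2 → best response Budget.
Turo against Budget: payoffs 3, 2, 7, 5, 6 → best response Plus.
Turo against Standard: payoffs 7, 6, 4, 0, 8 → best response Elite.
Turo against Plus: payoffs 9, 0, 7, 6, 1 → best response Budget.
Turo against Premium: payoffs 8, 1, 6, 5, 9 → best response Elite.
Mutual best responses: (Budget, Plus).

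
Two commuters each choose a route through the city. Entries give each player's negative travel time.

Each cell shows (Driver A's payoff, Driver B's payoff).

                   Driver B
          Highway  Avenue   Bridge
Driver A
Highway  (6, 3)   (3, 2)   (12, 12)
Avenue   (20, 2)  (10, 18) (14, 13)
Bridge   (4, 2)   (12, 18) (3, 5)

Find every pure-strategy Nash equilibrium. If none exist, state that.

For each strategy profile, look for a profitable unilateral deviation.
(Highway, Highway): Driver A can switch to Avenue (6 → 20). Not NE.
(Highway, Avenue): Driver A can switch to Avenue (3 → 10). Not NE.
(Highway, Bridge): Driver A can switch to Avenue (12 → 14). Not NE.
(Avenue, Highway): Driver B can switch to Avenue (2 → 18). Not NE.
(Avenue, Avenue): Driver A can switch to Bridge (10 → 12). Not NE.
(Avenue, Bridge): Driver B can switch to Avenue (13 → 18). Not NE.
(Bridge, Highway): Driver A can switch to Highway (4 → 6). Not NE.
(Bridge, Avenue): Driver A gets 12, best alternative 10; Driver B gets 18, best alternative 5. No profitable deviation — NE.
(Bridge, Bridge): Driver A can switch to Highway (3 → 12). Not NE.

The unique pure-strategy Nash equilibrium is (Bridge, Avenue).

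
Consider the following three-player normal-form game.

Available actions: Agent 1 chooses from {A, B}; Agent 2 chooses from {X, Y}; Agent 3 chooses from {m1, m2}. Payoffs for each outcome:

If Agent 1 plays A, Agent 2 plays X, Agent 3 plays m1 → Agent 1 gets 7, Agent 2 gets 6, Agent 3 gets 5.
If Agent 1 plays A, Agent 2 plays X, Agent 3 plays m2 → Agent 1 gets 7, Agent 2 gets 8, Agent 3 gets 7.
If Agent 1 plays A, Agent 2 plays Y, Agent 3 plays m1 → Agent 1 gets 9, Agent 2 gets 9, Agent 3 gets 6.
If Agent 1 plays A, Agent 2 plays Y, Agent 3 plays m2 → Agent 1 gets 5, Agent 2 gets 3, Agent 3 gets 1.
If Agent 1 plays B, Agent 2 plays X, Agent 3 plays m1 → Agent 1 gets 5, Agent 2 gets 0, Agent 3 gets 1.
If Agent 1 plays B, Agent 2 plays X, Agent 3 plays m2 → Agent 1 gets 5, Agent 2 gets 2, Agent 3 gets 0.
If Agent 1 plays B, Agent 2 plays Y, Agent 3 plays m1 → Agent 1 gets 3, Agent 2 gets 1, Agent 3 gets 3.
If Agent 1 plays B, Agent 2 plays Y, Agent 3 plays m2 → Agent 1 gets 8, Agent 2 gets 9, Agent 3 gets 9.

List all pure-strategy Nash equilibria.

(A, X, m1): Agent 2 can switch to Y (6 → 9). Not NE.
(A, X, m2): Agent 1 gets 7, best alternative 5; Agent 2 gets 8, best alternative 3; Agent 3 gets 7, best alternative 5. No profitable deviation — NE.
(A, Y, m1): Agent 1 gets 9, best alternative 3; Agent 2 gets 9, best alternative 6; Agent 3 gets 6, best alternative 1. No profitable deviation — NE.
(A, Y, m2): Agent 1 can switch to B (5 → 8). Not NE.
(B, X, m1): Agent 1 can switch to A (5 → 7). Not NE.
(B, X, m2): Agent 1 can switch to A (5 → 7). Not NE.
(B, Y, m1): Agent 1 can switch to A (3 → 9). Not NE.
(B, Y, m2): Agent 1 gets 8, best alternative 5; Agent 2 gets 9, best alternative 2; Agent 3 gets 9, best alternative 3. No profitable deviation — NE.

(A, X, m2), (A, Y, m1), (B, Y, m2)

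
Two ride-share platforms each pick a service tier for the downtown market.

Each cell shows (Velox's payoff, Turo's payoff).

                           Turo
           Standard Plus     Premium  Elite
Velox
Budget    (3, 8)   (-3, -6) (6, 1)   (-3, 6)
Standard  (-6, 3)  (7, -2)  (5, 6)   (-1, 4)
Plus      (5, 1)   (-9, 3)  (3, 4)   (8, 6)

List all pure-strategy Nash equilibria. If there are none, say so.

(Budget, Standard): Velox can switch to Plus (3 → 5). Not NE.
(Budget, Plus): Velox can switch to Standard (-3 → 7). Not NE.
(Budget, Premium): Turo can switch to Standard (1 → 8). Not NE.
(Budget, Elite): Velox can switch to Standard (-3 → -1). Not NE.
(Standard, Standard): Velox can switch to Budget (-6 → 3). Not NE.
(Standard, Plus): Turo can switch to Standard (-2 → 3). Not NE.
(Standard, Premium): Velox can switch to Budget (5 → 6). Not NE.
(Standard, Elite): Velox can switch to Plus (-1 → 8). Not NE.
(Plus, Elite): Velox gets 8, best alternative -1; Turo gets 6, best alternative 4. No profitable deviation — NE.
(The remaining 3 profiles each have a profitable deviation by the same check.)

The unique pure-strategy Nash equilibrium is (Plus, Elite).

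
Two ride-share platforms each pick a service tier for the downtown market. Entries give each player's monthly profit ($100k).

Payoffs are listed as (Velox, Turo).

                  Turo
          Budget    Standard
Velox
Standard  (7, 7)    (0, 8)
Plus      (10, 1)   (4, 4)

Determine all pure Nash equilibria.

Pure NE: (Plus, Standard)

For each player, find the best response to each opponent profile; mutual best responses are the pure NE.
Velox against Budget: payoffs 7, 10 → best response Plus.
Velox against Standard: payoffs 0, 4 → best response Plus.
Turo against Standard: payoffs 7, 8 → best response Standard.
Turo against Plus: payoffs 1, 4 → best response Standard.
Mutual best responses: (Plus, Standard).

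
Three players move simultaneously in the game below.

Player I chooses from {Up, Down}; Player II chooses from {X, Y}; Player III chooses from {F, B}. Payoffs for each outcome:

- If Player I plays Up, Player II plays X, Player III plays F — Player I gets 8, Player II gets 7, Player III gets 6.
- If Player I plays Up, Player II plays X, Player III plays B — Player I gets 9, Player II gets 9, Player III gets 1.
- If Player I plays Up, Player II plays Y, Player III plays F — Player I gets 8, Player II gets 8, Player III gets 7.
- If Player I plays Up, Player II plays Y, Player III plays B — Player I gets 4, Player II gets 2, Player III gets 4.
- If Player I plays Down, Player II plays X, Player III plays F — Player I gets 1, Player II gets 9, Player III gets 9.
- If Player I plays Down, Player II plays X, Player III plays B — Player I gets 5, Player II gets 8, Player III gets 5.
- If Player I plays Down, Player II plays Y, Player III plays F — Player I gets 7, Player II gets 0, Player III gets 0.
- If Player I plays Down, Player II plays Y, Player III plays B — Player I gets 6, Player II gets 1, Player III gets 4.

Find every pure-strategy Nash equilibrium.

The unique pure-strategy Nash equilibrium is (Up, Y, F).

Player I against (X, F): payoffs 8, 1 → best response Up.
Player I against (X, B): payoffs 9, 5 → best response Up.
Player I against (Y, F): payoffs 8, 7 → best response Up.
Player I against (Y, B): payoffs 4, 6 → best response Down.
Player II against (Up, F): payoffs 7, 8 → best response Y.
Player II against (Up, B): payoffs 9, 2 → best response X.
Player II against (Down, F): payoffs 9, 0 → best response X.
Player II against (Down, B): payoffs 8, 1 → best response X.
Player III against (Up, X): payoffs 6, 1 → best response F.
Player III against (Up, Y): payoffs 7, 4 → best response F.
Player III against (Down, X): payoffs 9, 5 → best response F.
Player III against (Down, Y): payoffs 0, 4 → best response B.
Mutual best responses: (Up, Y, F).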